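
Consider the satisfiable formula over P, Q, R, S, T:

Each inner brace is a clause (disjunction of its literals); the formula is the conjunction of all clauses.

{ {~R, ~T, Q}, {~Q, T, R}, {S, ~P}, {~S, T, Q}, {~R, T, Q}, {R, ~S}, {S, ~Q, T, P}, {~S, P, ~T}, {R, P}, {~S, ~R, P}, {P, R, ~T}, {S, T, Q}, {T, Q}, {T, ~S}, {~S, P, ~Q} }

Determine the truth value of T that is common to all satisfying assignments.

True

Suppose T = 0.
From the singleton clause (Q), Q = 1.
From the singleton clause (R), R = 1.
From the singleton clause (~S), S = 0.
From the singleton clause (~P), P = 0.
That conflicts with the unit clause (P).
So every satisfying assignment has T = True.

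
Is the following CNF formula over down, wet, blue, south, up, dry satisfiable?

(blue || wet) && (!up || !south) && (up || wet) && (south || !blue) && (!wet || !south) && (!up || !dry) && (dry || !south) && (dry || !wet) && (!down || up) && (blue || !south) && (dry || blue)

Case blue = false:
Unit clause (wet) forces wet = true.
Unit clause (!south) forces south = false.
Unit clause (dry) forces dry = true.
Unit clause (!up) forces up = false.
Unit clause (!down) forces down = false.
Every clause now holds.
A satisfying assignment: down ↦ false,  wet ↦ true,  blue ↦ false,  south ↦ false,  up ↦ false,  dry ↦ true.

Satisfiable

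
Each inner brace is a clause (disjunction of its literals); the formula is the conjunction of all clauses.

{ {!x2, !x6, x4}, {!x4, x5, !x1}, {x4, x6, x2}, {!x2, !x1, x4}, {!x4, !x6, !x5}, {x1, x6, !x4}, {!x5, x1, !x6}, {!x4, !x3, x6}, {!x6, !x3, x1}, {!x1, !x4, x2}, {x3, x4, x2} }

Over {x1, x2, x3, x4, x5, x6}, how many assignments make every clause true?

9

There are 2^6 = 64 truth assignments over (x1, x2, x3, x4, x5, x6).
Split on x5. With x5 = true, the clauses containing x5 are satisfied and !x5 drops from the rest; 4 of the 2^5 = 32 assignments to the other variables satisfy what remains.
With x5 = false, by the same count on the reduced clause set, 5 assignments work.
(One model: x1=F, x2=F, x3=F, x4=T, x5=F, x6=T.)
Total: 4 + 5 = 9.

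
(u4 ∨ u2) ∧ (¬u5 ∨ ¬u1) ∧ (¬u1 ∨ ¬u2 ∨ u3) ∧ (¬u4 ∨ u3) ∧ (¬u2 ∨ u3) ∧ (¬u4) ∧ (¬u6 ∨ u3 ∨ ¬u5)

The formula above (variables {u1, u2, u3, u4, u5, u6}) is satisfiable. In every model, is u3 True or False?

Suppose u3 = False.
Unit clause (¬u4) forces u4 = False.
Unit clause (u2) forces u2 = True.
That conflicts with the unit clause (¬u2).
So every satisfying assignment has u3 = True.

True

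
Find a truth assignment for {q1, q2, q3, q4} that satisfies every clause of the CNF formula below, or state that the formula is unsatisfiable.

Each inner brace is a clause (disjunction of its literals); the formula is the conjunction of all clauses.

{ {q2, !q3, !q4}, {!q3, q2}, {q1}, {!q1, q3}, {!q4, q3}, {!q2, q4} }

From the singleton clause (q1), q1 = true.
From the singleton clause (q3), q3 = true.
From the singleton clause (q2), q2 = true.
From the singleton clause (q4), q4 = true.
All clauses are satisfied.

q1=true, q2=true, q3=true, q4=true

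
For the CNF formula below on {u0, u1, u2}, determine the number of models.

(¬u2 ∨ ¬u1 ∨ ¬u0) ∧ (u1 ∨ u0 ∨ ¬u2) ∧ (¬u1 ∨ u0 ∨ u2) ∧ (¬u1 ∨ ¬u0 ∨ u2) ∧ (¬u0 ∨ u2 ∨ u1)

3

There are 2^3 = 8 truth assignments over (u0, u1, u2).
Check each against the 5 clauses (columns in the order u0, u1, u2):
  F F F  ✓ satisfies all
  F F T  ✗ fails (u1 ∨ u0 ∨ ¬u2)
  F T F  ✗ fails (¬u1 ∨ u0 ∨ u2)
  F T T  ✓ satisfies all
  T F F  ✗ fails (¬u0 ∨ u2 ∨ u1)
  T F T  ✓ satisfies all
  T T F  ✗ fails (¬u1 ∨ ¬u0 ∨ u2)
  T T T  ✗ fails (¬u2 ∨ ¬u1 ∨ ¬u0)
3 of the 8 rows are models.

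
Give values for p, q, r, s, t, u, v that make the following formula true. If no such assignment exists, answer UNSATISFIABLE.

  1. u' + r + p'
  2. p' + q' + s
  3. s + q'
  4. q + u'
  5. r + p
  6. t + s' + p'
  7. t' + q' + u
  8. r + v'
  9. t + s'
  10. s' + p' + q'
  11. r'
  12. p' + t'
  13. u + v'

p: 1,  q: 0,  r: 0,  s: 0,  t: 0,  u: 0,  v: 0

From the singleton clause (r'), r = 0.
From the singleton clause (p), p = 1.
From the singleton clause (u'), u = 0.
From the singleton clause (v'), v = 0.
From the singleton clause (t'), t = 0.
From the singleton clause (s'), s = 0.
From the singleton clause (q'), q = 0.
All clauses are satisfied.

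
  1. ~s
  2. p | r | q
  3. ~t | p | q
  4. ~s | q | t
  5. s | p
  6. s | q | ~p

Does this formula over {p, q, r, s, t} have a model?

(~s) alone gives s = 0.
(p) alone gives p = 1.
(q) alone gives q = 1.
Every clause is now satisfied; r, t are unconstrained.
A satisfying assignment: p: 1, q: 1, r: 1, s: 0, t: 1.

Yes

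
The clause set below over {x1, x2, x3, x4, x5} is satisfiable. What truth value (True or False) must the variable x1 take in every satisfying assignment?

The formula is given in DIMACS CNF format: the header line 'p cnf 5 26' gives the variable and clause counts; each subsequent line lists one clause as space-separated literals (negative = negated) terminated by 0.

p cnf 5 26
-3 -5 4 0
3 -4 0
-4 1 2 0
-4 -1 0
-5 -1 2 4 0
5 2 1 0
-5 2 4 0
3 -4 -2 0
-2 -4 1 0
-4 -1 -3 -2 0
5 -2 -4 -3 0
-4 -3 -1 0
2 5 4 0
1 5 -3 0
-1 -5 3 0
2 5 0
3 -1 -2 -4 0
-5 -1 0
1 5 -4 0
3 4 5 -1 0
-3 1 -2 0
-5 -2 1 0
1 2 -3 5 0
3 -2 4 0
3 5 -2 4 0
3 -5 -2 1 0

Suppose x1 = False.
Suppose x3 = True.
From the singleton clause (x5), x5 = True.
From the singleton clause (x4), x4 = True.
From the singleton clause (x2), x2 = True.
But (¬x2) is also a unit clause — contradiction.
That branch fails; take x3 = False instead.
From the singleton clause (¬x4), x4 = False.
From the singleton clause (¬x2), x2 = False.
From the singleton clause (x5), x5 = True.
But (¬x5) is also a unit clause — contradiction.
Both values of x3 lead to a conflict.
So every satisfying assignment has x1 = True.

True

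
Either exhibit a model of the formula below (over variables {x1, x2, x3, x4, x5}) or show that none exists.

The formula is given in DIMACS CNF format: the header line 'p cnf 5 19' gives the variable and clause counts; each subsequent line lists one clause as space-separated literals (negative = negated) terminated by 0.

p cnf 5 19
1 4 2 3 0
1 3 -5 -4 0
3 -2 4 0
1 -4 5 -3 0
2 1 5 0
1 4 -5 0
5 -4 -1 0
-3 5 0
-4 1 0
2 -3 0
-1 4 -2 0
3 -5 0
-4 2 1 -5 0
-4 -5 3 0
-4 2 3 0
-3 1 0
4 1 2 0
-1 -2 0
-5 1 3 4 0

x1: True,  x2: False,  x3: False,  x4: False,  x5: False

Try x3 = False.
(¬x5) alone gives x5 = False.
Try x2 = False.
(x1) alone gives x1 = True.
(¬x4) alone gives x4 = False.
Every clause now holds.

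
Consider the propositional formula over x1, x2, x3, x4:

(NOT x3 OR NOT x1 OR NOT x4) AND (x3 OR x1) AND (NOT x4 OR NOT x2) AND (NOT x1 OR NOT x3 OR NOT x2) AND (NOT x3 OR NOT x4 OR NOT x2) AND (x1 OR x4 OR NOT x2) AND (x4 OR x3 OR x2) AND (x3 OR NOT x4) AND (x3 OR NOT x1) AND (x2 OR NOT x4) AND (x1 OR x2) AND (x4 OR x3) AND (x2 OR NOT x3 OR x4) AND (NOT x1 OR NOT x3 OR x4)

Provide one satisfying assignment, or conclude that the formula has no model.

UNSATISFIABLE

Branch on x3: set x3 = true.
Branch on x1: set x1 = false.
(x2) alone gives x2 = true.
(NOT x4) alone gives x4 = false.
Now (x4) is unsatisfied and unit — conflict.
Backtrack on x1: now try x1 = true.
(NOT x4) alone gives x4 = false.
Now (x4) is unsatisfied and unit — conflict.
Neither x1 = true nor x1 = false works.
Backtrack on x3: now try x3 = false.
(x1) alone gives x1 = true.
Now (NOT x1) is unsatisfied and unit — conflict.
Neither x3 = true nor x3 = false works.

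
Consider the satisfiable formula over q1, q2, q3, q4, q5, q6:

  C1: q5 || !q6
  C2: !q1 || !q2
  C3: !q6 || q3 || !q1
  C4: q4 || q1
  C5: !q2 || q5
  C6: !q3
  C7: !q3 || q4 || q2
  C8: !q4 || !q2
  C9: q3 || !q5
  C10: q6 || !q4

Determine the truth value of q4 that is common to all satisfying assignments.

False

Suppose q4 = true.
The clause (!q3) is unit, so q3 = false.
The clause (!q2) is unit, so q2 = false.
The clause (!q5) is unit, so q5 = false.
The clause (!q6) is unit, so q6 = false.
That conflicts with the unit clause (q6).
So every satisfying assignment has q4 = False.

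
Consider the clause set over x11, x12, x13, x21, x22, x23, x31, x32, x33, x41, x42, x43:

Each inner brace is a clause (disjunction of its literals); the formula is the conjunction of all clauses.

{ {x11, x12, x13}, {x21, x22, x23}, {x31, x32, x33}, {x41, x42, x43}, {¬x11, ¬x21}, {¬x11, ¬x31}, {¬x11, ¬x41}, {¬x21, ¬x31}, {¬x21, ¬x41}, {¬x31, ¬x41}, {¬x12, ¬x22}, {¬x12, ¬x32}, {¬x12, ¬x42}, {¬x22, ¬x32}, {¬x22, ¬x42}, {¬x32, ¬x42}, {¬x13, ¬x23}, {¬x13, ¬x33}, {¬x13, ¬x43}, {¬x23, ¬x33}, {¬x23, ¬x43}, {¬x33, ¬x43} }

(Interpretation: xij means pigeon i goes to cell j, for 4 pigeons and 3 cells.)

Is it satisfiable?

Suppose x11 = False.
Suppose x12 = True.
From the singleton clause (¬x22), x22 = False.
From the singleton clause (¬x32), x32 = False.
From the singleton clause (¬x42), x42 = False.
Suppose x21 = True.
From the singleton clause (¬x31), x31 = False.
From the singleton clause (x33), x33 = True.
From the singleton clause (¬x41), x41 = False.
From the singleton clause (x43), x43 = True.
But (¬x43) is also a unit clause — contradiction.
So x21 must be the other value — set x21 = False.
From the singleton clause (x23), x23 = True.
From the singleton clause (¬x13), x13 = False.
From the singleton clause (¬x33), x33 = False.
From the singleton clause (x31), x31 = True.
From the singleton clause (¬x41), x41 = False.
From the singleton clause (x43), x43 = True.
But (¬x43) is also a unit clause — contradiction.
Neither x21 = True nor x21 = False works.
So x12 must be the other value — set x12 = False.
From the singleton clause (x13), x13 = True.
From the singleton clause (¬x23), x23 = False.
From the singleton clause (¬x33), x33 = False.
From the singleton clause (¬x43), x43 = False.
Suppose x21 = True.
From the singleton clause (¬x31), x31 = False.
From the singleton clause (x32), x32 = True.
From the singleton clause (¬x41), x41 = False.
From the singleton clause (x42), x42 = True.
But (¬x42) is also a unit clause — contradiction.
So x21 must be the other value — set x21 = False.
From the singleton clause (x22), x22 = True.
From the singleton clause (¬x32), x32 = False.
From the singleton clause (x31), x31 = True.
From the singleton clause (¬x41), x41 = False.
From the singleton clause (x42), x42 = True.
But (¬x42) is also a unit clause — contradiction.
Neither x21 = True nor x21 = False works.
Neither x12 = True nor x12 = False works.
So x11 must be the other value — set x11 = True.
From the singleton clause (¬x21), x21 = False.
From the singleton clause (¬x31), x31 = False.
From the singleton clause (¬x41), x41 = False.
Suppose x22 = True.
From the singleton clause (¬x12), x12 = False.
From the singleton clause (¬x32), x32 = False.
From the singleton clause (x33), x33 = True.
From the singleton clause (¬x42), x42 = False.
From the singleton clause (x43), x43 = True.
But (¬x43) is also a unit clause — contradiction.
So x22 must be the other value — set x22 = False.
From the singleton clause (x23), x23 = True.
From the singleton clause (¬x13), x13 = False.
From the singleton clause (¬x33), x33 = False.
From the singleton clause (x32), x32 = True.
From the singleton clause (¬x12), x12 = False.
From the singleton clause (¬x42), x42 = False.
From the singleton clause (x43), x43 = True.
But (¬x43) is also a unit clause — contradiction.
Neither x22 = True nor x22 = False works.
Neither x11 = True nor x11 = False works.
No assignment satisfies every clause.

No, unsatisfiable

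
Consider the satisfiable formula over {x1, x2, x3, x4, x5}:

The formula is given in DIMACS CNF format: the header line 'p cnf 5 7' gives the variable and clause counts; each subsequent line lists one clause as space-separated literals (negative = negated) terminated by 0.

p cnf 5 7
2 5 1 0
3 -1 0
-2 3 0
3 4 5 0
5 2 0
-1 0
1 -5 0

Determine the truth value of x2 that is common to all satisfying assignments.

Suppose x2 = False.
From the singleton clause (x5), x5 = True.
From the singleton clause (¬x1), x1 = False.
That conflicts with the unit clause (x1).
So every satisfying assignment has x2 = True.

True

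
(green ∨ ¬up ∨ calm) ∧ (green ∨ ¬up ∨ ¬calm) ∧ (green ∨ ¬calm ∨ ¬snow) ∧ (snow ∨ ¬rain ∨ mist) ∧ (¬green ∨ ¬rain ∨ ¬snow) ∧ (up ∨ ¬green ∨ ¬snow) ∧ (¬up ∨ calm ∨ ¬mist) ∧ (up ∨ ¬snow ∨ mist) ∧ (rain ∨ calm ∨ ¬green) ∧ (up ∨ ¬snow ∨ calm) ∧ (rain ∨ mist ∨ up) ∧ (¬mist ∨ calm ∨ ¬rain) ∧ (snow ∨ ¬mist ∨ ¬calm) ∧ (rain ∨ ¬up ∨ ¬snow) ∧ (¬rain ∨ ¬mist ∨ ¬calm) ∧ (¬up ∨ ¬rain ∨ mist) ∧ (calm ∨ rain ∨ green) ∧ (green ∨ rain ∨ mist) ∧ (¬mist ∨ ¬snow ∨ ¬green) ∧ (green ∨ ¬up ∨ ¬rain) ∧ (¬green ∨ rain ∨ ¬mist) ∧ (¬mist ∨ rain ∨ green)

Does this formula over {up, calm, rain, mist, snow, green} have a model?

Satisfiable

Try green = True.
Try rain = False.
(calm) alone gives calm = True.
(¬mist) alone gives mist = False.
(up) alone gives up = True.
(¬snow) alone gives snow = False.
All clauses are satisfied.
A satisfying assignment: up=True; calm=True; rain=False; mist=False; snow=False; green=True.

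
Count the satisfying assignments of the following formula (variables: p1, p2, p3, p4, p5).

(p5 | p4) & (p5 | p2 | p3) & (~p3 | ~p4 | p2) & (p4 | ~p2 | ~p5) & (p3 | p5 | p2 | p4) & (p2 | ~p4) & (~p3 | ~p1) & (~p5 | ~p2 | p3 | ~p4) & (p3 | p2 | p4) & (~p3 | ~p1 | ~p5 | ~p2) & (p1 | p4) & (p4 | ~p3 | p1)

4

There are 2^5 = 32 truth assignments over (p1, p2, p3, p4, p5).
Split on p4. With p4 = 1, the clauses containing p4 are satisfied and ~p4 drops from the rest; 4 of the 2^4 = 16 assignments to the other variables satisfy what remains.
With p4 = 0, by the same count on the reduced clause set, 0 assignments work.
(One model: p1=F, p2=T, p3=F, p4=T, p5=F.)
Total: 4 + 0 = 4.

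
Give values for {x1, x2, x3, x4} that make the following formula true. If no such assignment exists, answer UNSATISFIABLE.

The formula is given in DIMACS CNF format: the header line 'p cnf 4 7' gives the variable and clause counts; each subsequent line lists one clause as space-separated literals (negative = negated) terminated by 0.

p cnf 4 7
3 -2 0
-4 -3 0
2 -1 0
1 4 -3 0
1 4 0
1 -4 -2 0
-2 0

x1 ↦ False; x2 ↦ False; x3 ↦ False; x4 ↦ True

The clause (¬x2) is unit, so x2 = False.
The clause (¬x1) is unit, so x1 = False.
The clause (x4) is unit, so x4 = True.
The clause (¬x3) is unit, so x3 = False.
This assignment satisfies each clause.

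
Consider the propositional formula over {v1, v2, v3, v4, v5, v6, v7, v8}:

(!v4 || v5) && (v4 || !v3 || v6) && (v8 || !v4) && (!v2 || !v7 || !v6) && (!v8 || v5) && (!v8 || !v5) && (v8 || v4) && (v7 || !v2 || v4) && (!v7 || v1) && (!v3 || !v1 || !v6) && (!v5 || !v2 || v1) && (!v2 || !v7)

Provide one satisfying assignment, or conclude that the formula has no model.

Suppose v4 = false.
The clause (v8) is unit, so v8 = true.
The clause (v5) is unit, so v5 = true.
But (!v5) is also a unit clause — contradiction.
Backtrack on v4: now try v4 = true.
The clause (v5) is unit, so v5 = true.
The clause (v8) is unit, so v8 = true.
But (!v8) is also a unit clause — contradiction.
Both values of v4 lead to a conflict.

UNSATISFIABLE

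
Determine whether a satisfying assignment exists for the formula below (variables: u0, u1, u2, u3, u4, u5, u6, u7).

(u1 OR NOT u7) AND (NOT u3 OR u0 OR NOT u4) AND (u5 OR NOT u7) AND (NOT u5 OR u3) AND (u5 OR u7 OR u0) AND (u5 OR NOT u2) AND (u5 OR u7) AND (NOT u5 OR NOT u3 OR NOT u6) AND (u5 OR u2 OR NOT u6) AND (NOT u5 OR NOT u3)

No

Case u1 = true:
Case u5 = true:
The clause (u3) is unit, so u3 = true.
Now (NOT u3) is unsatisfied and unit — conflict.
Backtrack on u5: now try u5 = false.
The clause (NOT u7) is unit, so u7 = false.
Now (u7) is unsatisfied and unit — conflict.
Either choice for u5 ends in contradiction.
Backtrack on u1: now try u1 = false.
The clause (NOT u7) is unit, so u7 = false.
The clause (u5) is unit, so u5 = true.
The clause (u3) is unit, so u3 = true.
Now (NOT u3) is unsatisfied and unit — conflict.
Either choice for u1 ends in contradiction.
No assignment satisfies every clause.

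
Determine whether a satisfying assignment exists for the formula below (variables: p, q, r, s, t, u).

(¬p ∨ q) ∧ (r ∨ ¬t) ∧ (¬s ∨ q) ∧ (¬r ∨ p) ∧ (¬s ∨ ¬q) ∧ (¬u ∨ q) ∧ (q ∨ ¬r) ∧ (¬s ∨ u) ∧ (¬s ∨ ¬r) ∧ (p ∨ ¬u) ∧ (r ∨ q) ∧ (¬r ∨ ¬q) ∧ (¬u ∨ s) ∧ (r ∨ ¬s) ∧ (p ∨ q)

Satisfiable

Try p = True.
The clause (q) is unit, so q = True.
The clause (¬s) is unit, so s = False.
The clause (¬r) is unit, so r = False.
The clause (¬t) is unit, so t = False.
The clause (¬u) is unit, so u = False.
All clauses are satisfied.
A satisfying assignment: p=True; q=True; r=False; s=False; t=False; u=False.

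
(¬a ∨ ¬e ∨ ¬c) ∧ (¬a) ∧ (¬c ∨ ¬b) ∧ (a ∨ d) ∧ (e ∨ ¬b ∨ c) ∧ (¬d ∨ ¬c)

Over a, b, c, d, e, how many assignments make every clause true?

There are 2^5 = 32 truth assignments over (a, b, c, d, e).
Split on b. With b = True, the clauses containing b are satisfied and ¬b drops from the rest; 1 of the 2^4 = 16 assignments to the other variables satisfy what remains.
With b = False, by the same count on the reduced clause set, 2 assignments work.
Total: 1 + 2 = 3.

3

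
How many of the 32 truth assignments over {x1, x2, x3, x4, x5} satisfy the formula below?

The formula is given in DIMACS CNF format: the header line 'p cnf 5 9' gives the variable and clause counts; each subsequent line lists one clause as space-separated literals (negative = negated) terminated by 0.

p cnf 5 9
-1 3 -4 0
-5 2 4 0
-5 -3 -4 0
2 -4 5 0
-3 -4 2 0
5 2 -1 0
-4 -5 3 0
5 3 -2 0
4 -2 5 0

8

There are 2^5 = 32 truth assignments over (x1, x2, x3, x4, x5).
Split on x2. With x2 = True, the clauses containing x2 are satisfied and ¬x2 drops from the rest; 6 of the 2^4 = 16 assignments to the other variables satisfy what remains.
With x2 = False, by the same count on the reduced clause set, 2 assignments work.
(One model: x1=F, x2=F, x3=F, x4=F, x5=F.)
Total: 6 + 2 = 8.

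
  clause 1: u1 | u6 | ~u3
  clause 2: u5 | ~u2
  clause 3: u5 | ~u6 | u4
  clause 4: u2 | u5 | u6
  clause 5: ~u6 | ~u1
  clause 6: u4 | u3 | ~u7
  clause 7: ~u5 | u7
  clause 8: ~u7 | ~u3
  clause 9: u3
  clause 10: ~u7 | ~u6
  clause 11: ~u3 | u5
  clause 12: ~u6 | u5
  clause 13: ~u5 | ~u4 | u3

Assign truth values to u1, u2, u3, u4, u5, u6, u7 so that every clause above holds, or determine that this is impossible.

(u3) alone gives u3 = 1.
(~u7) alone gives u7 = 0.
(~u5) alone gives u5 = 0.
That conflicts with the unit clause (u5).

UNSATISFIABLE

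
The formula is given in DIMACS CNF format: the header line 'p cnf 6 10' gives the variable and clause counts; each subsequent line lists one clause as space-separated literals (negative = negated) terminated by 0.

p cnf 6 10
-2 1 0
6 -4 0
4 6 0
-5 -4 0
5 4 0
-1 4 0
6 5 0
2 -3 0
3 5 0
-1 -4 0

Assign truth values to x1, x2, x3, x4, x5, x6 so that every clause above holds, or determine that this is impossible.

x1=False, x2=False, x3=False, x4=False, x5=True, x6=True

Branch on x2: set x2 = False.
Unit clause (¬x3) forces x3 = False.
Unit clause (x5) forces x5 = True.
Unit clause (¬x4) forces x4 = False.
Unit clause (x6) forces x6 = True.
Unit clause (¬x1) forces x1 = False.
Every clause now holds.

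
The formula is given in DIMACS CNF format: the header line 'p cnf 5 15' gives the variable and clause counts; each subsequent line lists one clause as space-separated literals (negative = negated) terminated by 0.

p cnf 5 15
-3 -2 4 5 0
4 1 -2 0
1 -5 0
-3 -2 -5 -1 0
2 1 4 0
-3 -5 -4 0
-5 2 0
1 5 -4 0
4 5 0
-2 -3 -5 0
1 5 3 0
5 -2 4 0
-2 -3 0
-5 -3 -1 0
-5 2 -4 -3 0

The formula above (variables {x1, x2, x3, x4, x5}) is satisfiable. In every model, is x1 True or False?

True

Suppose x1 = False.
(¬x5) alone gives x5 = False.
(¬x4) alone gives x4 = False.
That conflicts with the unit clause (x4).
So every satisfying assignment has x1 = True.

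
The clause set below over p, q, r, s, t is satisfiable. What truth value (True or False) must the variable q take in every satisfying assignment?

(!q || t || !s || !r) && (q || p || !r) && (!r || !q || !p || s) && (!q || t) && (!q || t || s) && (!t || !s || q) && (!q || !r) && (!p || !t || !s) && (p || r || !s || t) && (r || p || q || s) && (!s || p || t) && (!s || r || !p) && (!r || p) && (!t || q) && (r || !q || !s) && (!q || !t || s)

Suppose q = true.
Unit clause (t) forces t = true.
Unit clause (!r) forces r = false.
Unit clause (!s) forces s = false.
But (s) is also a unit clause — contradiction.
So every satisfying assignment has q = False.

False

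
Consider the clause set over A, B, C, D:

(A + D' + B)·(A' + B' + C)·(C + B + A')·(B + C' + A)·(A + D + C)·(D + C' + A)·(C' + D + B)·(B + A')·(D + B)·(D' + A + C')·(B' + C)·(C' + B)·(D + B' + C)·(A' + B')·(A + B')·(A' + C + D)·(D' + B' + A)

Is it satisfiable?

Case B = 1:
From the singleton clause (C), C = 1.
From the singleton clause (A'), A = 0.
That conflicts with the unit clause (A).
Backtrack on B: now try B = 0.
From the singleton clause (A'), A = 0.
From the singleton clause (D'), D = 0.
That conflicts with the unit clause (D).
Neither B = 1 nor B = 0 works.
No assignment satisfies every clause.

No, unsatisfiable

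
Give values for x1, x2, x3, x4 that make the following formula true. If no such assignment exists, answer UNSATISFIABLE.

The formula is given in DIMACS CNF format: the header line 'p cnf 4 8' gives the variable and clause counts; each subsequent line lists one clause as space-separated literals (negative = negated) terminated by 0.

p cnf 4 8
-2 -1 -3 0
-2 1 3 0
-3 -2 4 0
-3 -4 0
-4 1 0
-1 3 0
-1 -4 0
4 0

From the singleton clause (x4), x4 = True.
From the singleton clause (¬x3), x3 = False.
From the singleton clause (x1), x1 = True.
That conflicts with the unit clause (¬x1).

UNSATISFIABLE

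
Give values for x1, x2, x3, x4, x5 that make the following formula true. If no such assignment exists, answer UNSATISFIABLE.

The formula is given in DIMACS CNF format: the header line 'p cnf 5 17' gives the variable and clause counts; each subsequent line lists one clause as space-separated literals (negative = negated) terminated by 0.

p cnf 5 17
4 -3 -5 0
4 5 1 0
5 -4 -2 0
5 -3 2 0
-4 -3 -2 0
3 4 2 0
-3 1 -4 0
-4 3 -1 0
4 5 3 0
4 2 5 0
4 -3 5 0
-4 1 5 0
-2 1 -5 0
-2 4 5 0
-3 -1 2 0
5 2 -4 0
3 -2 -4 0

Suppose x4 = False.
Suppose x3 = False.
The clause (x2) is unit, so x2 = True.
The clause (x5) is unit, so x5 = True.
The clause (x1) is unit, so x1 = True.
Every clause now holds.

x1 ↦ True, x2 ↦ True, x3 ↦ False, x4 ↦ False, x5 ↦ True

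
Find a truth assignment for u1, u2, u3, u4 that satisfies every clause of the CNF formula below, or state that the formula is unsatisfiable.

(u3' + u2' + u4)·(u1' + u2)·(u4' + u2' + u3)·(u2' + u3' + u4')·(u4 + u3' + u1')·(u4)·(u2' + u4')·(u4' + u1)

UNSATISFIABLE

(u4) alone gives u4 = 1.
(u2') alone gives u2 = 0.
(u1') alone gives u1 = 0.
But (u1) is also a unit clause — contradiction.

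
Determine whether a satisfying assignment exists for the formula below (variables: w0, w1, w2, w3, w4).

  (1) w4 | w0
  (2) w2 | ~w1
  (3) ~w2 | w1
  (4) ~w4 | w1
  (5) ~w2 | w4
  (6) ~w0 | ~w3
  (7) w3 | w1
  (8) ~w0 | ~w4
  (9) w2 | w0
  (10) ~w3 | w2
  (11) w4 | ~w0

Yes, satisfiable

Branch on w4: set w4 = 1.
The clause (w1) is unit, so w1 = 1.
The clause (w2) is unit, so w2 = 1.
The clause (~w0) is unit, so w0 = 0.
No clause remains; w3 is free.
A satisfying assignment: w0: 0, w1: 1, w2: 1, w3: 0, w4: 1.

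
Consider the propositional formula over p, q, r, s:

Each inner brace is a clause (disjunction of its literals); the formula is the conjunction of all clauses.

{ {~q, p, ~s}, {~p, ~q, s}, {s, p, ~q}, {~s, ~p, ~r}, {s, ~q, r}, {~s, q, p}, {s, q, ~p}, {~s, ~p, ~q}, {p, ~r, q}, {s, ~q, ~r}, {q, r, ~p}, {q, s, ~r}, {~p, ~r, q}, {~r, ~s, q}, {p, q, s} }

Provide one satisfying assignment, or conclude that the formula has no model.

UNSATISFIABLE

Try q = 0.
Try s = 0.
From the singleton clause (~p), p = 0.
But (p) is also a unit clause — contradiction.
Backtrack on s: now try s = 1.
From the singleton clause (p), p = 1.
From the singleton clause (~r), r = 0.
But (r) is also a unit clause — contradiction.
Either choice for s ends in contradiction.
Backtrack on q: now try q = 1.
Try p = 1.
From the singleton clause (s), s = 1.
But (~s) is also a unit clause — contradiction.
Backtrack on p: now try p = 0.
From the singleton clause (~s), s = 0.
But (s) is also a unit clause — contradiction.
Either choice for p ends in contradiction.
Either choice for q ends in contradiction.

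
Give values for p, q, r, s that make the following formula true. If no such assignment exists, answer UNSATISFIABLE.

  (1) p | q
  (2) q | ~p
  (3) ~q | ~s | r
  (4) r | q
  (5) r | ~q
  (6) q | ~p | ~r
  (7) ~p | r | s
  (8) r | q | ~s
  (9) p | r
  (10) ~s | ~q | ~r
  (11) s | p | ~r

p: 1,  q: 1,  r: 1,  s: 0

Case p = 1:
Unit clause (q) forces q = 1.
Unit clause (r) forces r = 1.
Unit clause (~s) forces s = 0.
All clauses are satisfied.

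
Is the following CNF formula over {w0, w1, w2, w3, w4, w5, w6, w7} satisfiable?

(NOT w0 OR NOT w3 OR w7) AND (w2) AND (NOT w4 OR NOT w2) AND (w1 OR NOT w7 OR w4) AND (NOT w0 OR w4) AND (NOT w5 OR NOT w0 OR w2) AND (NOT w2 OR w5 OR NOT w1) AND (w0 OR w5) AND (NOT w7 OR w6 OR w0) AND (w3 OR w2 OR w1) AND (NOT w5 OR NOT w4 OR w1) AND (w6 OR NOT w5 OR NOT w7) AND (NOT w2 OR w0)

The clause (w2) is unit, so w2 = true.
The clause (NOT w4) is unit, so w4 = false.
The clause (NOT w0) is unit, so w0 = false.
Now (w0) is unsatisfied and unit — conflict.
No assignment satisfies every clause.

No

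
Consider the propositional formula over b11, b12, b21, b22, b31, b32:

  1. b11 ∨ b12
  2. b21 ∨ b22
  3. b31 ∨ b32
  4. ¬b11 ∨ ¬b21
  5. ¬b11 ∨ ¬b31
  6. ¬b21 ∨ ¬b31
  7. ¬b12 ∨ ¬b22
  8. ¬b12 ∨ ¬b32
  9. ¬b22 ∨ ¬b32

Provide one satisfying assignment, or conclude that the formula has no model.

UNSATISFIABLE

Try b11 = True.
The clause (¬b21) is unit, so b21 = False.
The clause (b22) is unit, so b22 = True.
The clause (¬b31) is unit, so b31 = False.
The clause (b32) is unit, so b32 = True.
Now (¬b32) is unsatisfied and unit — conflict.
Undo b11 and try b11 = False.
The clause (b12) is unit, so b12 = True.
The clause (¬b22) is unit, so b22 = False.
The clause (b21) is unit, so b21 = True.
The clause (¬b31) is unit, so b31 = False.
The clause (b32) is unit, so b32 = True.
Now (¬b32) is unsatisfied and unit — conflict.
Neither b11 = True nor b11 = False works.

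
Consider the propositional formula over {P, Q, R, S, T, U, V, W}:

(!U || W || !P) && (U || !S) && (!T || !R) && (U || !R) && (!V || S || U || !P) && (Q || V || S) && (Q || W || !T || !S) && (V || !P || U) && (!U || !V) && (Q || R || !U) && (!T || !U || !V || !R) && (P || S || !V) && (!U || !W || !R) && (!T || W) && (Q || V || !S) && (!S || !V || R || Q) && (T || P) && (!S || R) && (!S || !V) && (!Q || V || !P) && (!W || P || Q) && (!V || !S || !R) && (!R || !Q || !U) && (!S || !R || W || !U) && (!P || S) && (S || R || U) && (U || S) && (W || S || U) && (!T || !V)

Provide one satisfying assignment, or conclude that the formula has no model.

Try U = true.
From the singleton clause (!V), V = false.
Try W = true.
From the singleton clause (!R), R = false.
From the singleton clause (Q), Q = true.
From the singleton clause (!S), S = false.
From the singleton clause (!P), P = false.
From the singleton clause (T), T = true.
Every clause now holds.

P=false, Q=true, R=false, S=false, T=true, U=true, V=false, W=true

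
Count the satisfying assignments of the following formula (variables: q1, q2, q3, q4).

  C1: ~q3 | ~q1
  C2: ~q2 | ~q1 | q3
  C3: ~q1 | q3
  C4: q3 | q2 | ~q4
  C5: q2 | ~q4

There are 2^4 = 16 truth assignments over (q1, q2, q3, q4).
Split on q1. With q1 = 1, the clauses containing q1 are satisfied and ~q1 drops from the rest; 0 of the 2^3 = 8 assignments to the other variables satisfy what remains.
With q1 = 0, by the same count on the reduced clause set, 6 assignments work.
(One model: q1=F, q2=F, q3=F, q4=F.)
Total: 0 + 6 = 6.

6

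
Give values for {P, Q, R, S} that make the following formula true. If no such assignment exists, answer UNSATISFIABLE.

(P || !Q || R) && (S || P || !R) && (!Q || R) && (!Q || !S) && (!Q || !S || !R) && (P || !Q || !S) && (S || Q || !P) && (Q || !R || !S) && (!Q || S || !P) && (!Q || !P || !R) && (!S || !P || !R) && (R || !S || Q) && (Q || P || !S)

P=false,  Q=false,  R=false,  S=false

Branch on Q: set Q = false.
Branch on S: set S = false.
From the singleton clause (!P), P = false.
From the singleton clause (!R), R = false.
This assignment satisfies each clause.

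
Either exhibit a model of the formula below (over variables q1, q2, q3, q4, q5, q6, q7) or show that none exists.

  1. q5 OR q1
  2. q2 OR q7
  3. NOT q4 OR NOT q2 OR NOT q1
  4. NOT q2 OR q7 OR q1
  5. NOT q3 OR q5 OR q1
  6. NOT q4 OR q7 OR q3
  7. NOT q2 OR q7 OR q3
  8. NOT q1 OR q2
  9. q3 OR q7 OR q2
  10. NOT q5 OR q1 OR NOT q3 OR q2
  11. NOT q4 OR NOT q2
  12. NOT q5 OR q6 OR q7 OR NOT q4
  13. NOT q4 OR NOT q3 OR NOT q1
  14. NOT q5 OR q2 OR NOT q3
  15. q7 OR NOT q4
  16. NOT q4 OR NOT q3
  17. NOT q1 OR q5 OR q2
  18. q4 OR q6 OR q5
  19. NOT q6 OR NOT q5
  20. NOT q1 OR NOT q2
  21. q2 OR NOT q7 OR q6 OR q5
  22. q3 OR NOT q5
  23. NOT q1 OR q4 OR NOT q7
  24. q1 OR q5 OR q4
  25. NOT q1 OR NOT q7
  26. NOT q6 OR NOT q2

Branch on q5: set q5 = true.
From the singleton clause (NOT q6), q6 = false.
From the singleton clause (q3), q3 = true.
From the singleton clause (q2), q2 = true.
From the singleton clause (NOT q4), q4 = false.
From the singleton clause (NOT q1), q1 = false.
From the singleton clause (q7), q7 = true.
Every clause now holds.

q1=false,  q2=true,  q3=true,  q4=false,  q5=true,  q6=false,  q7=true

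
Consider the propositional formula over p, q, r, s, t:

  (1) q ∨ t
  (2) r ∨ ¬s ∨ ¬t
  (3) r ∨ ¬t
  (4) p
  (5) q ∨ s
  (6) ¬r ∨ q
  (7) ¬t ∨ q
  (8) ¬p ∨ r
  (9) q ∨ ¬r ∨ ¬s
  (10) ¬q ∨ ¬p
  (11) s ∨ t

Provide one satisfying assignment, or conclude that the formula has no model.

UNSATISFIABLE

The clause (p) is unit, so p = True.
The clause (r) is unit, so r = True.
The clause (q) is unit, so q = True.
But (¬q) is also a unit clause — contradiction.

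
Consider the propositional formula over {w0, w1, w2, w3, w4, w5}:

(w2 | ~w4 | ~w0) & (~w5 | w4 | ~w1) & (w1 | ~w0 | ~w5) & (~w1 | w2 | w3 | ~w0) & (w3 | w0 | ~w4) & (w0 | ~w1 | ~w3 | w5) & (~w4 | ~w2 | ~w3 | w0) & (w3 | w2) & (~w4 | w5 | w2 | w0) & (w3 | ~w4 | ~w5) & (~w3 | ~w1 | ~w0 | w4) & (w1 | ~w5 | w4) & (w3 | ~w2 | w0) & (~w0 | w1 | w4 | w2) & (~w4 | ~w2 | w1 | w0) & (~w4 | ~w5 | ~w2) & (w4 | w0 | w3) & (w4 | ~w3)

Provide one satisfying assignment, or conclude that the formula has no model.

w0=1, w1=0, w2=1, w3=0, w4=0, w5=0

Case w3 = 0:
(w2) alone gives w2 = 1.
(w0) alone gives w0 = 1.
Case w1 = 0:
(~w5) alone gives w5 = 0.
Every clause is now satisfied; w4 is unconstrained.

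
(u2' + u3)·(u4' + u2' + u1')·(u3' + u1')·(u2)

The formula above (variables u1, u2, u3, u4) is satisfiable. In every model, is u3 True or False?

Suppose u3 = 0.
(u2') alone gives u2 = 0.
That conflicts with the unit clause (u2).
So every satisfying assignment has u3 = True.

True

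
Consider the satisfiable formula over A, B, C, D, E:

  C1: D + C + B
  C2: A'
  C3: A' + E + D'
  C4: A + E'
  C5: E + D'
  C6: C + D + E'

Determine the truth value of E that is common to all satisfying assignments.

False

Suppose E = 1.
From the singleton clause (A'), A = 0.
But (A) is also a unit clause — contradiction.
So every satisfying assignment has E = False.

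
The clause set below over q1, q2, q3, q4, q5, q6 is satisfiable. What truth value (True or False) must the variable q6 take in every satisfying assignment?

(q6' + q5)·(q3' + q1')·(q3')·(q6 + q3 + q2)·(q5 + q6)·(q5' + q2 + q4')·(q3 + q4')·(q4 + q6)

True

Suppose q6 = 0.
The clause (q3') is unit, so q3 = 0.
The clause (q2) is unit, so q2 = 1.
The clause (q5) is unit, so q5 = 1.
The clause (q4') is unit, so q4 = 0.
That conflicts with the unit clause (q4).
So every satisfying assignment has q6 = True.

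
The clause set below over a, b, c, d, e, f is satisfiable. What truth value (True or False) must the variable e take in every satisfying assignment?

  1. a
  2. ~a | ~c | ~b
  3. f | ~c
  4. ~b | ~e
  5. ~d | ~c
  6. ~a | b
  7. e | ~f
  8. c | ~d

Suppose e = 1.
From the singleton clause (a), a = 1.
From the singleton clause (~b), b = 0.
Now (b) is unsatisfied and unit — conflict.
So every satisfying assignment has e = False.

False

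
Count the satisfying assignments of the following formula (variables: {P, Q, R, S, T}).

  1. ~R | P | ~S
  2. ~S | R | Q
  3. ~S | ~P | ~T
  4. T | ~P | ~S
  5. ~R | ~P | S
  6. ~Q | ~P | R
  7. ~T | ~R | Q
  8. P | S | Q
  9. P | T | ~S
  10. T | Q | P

7

There are 2^5 = 32 truth assignments over (P, Q, R, S, T).
Split on T. With T = 1, the clauses containing T are satisfied and ~T drops from the rest; 4 of the 2^4 = 16 assignments to the other variables satisfy what remains.
With T = 0, by the same count on the reduced clause set, 3 assignments work.
Total: 4 + 3 = 7.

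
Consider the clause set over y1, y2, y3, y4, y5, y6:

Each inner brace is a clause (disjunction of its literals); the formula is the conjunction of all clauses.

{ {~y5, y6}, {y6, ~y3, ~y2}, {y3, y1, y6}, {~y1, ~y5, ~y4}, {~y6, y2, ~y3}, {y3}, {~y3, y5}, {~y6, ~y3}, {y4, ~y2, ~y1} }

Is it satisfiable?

From the singleton clause (y3), y3 = 1.
From the singleton clause (y5), y5 = 1.
From the singleton clause (y6), y6 = 1.
But (~y6) is also a unit clause — contradiction.
No assignment satisfies every clause.

Unsatisfiable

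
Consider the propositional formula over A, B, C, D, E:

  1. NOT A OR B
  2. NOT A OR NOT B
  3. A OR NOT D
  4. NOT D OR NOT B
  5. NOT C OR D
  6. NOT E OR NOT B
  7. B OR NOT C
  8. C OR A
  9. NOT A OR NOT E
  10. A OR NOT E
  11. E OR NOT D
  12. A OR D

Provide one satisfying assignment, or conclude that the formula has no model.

Suppose A = false.
From the singleton clause (NOT D), D = false.
But (D) is also a unit clause — contradiction.
Backtrack on A: now try A = true.
From the singleton clause (B), B = true.
But (NOT B) is also a unit clause — contradiction.
Neither A = true nor A = false works.

UNSATISFIABLE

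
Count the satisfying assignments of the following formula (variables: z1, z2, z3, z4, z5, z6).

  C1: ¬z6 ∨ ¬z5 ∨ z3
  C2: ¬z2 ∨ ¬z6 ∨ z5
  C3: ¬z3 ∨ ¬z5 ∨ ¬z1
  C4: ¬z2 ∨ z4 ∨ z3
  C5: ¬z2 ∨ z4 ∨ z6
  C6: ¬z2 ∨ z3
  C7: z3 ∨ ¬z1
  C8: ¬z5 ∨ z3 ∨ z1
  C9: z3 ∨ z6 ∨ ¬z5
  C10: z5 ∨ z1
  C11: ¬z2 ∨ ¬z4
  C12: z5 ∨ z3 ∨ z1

There are 2^6 = 64 truth assignments over (z1, z2, z3, z4, z5, z6).
Split on z1. With z1 = True, the clauses containing z1 are satisfied and ¬z1 drops from the rest; 4 of the 2^5 = 32 assignments to the other variables satisfy what remains.
With z1 = False, by the same count on the reduced clause set, 5 assignments work.
(One model: z1=F, z2=F, z3=T, z4=F, z5=T, z6=F.)
Total: 4 + 5 = 9.

9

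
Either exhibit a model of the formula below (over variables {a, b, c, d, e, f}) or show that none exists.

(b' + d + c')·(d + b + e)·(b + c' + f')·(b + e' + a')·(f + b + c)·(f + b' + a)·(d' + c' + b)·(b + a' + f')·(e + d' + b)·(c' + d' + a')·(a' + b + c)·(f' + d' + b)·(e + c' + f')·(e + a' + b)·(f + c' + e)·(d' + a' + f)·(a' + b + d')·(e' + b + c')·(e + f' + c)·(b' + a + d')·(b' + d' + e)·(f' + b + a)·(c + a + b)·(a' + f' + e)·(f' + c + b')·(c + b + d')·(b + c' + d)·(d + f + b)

Branch on b: set b = 1.
Branch on d: set d = 0.
The clause (c') is unit, so c = 0.
The clause (f') is unit, so f = 0.
The clause (a) is unit, so a = 1.
No clause remains; e is free.

a: 1,  b: 1,  c: 0,  d: 0,  e: 0,  f: 0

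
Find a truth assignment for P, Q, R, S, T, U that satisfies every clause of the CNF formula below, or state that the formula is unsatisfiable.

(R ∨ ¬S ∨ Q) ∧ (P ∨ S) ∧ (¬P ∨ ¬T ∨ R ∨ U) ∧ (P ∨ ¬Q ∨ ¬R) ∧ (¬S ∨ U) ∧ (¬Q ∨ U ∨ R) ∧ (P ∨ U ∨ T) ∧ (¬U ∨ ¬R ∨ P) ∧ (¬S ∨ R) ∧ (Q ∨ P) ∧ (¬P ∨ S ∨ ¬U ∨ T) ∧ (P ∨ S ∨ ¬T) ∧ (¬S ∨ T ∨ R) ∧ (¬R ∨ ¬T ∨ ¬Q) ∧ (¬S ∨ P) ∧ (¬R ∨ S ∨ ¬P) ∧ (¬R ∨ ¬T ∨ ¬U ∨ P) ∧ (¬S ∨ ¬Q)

Suppose P = True.
Suppose S = False.
The clause (¬R) is unit, so R = False.
Suppose T = False.
The clause (¬U) is unit, so U = False.
The clause (¬Q) is unit, so Q = False.
All clauses are satisfied.

P=True, Q=False, R=False, S=False, T=False, U=False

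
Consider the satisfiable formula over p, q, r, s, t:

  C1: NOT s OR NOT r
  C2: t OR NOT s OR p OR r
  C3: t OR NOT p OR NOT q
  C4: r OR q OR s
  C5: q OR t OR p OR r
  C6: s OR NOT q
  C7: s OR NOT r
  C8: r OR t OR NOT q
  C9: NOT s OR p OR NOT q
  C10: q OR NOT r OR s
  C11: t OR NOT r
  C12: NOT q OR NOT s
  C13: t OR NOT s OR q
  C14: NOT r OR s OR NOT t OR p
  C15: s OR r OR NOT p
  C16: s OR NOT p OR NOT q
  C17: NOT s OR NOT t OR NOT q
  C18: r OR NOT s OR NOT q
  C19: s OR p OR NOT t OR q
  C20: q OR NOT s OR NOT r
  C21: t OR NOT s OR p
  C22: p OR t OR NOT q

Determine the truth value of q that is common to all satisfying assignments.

Suppose q = true.
Unit clause (s) forces s = true.
That conflicts with the unit clause (NOT s).
So every satisfying assignment has q = False.

False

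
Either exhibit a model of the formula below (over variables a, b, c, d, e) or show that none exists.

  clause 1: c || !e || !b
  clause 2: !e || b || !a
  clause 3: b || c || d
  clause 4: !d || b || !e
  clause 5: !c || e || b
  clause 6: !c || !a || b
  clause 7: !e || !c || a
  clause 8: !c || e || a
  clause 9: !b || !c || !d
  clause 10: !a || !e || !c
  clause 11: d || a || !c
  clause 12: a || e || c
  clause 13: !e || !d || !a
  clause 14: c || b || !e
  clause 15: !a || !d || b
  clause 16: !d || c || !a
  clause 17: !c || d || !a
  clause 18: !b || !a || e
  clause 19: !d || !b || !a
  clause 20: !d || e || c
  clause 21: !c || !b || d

UNSATISFIABLE

Suppose c = true.
Suppose e = true.
(a) alone gives a = true.
That conflicts with the unit clause (!a).
Undo e and try e = false.
(b) alone gives b = true.
(a) alone gives a = true.
That conflicts with the unit clause (!a).
Neither e = true nor e = false works.
Undo c and try c = false.
Suppose e = false.
(a) alone gives a = true.
(!d) alone gives d = false.
(b) alone gives b = true.
That conflicts with the unit clause (!b).
Undo e and try e = true.
(!b) alone gives b = false.
That conflicts with the unit clause (b).
Neither e = true nor e = false works.
Neither c = true nor c = false works.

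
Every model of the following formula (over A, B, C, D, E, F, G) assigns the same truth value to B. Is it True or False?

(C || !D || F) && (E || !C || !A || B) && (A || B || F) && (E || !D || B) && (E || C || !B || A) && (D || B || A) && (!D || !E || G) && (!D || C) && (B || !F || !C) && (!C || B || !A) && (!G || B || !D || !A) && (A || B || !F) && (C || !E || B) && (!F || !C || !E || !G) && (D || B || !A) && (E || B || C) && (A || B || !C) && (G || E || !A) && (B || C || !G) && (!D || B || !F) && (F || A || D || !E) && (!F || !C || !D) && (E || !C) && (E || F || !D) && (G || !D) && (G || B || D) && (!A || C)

True

Suppose B = false.
Try A = true.
The clause (!C) is unit, so C = false.
But (C) is also a unit clause — contradiction.
Backtrack on A: now try A = false.
The clause (F) is unit, so F = true.
But (!F) is also a unit clause — contradiction.
Either choice for A ends in contradiction.
So every satisfying assignment has B = True.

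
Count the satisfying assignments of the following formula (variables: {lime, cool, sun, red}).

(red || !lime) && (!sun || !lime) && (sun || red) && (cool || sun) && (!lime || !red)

5

There are 2^4 = 16 truth assignments over (lime, cool, sun, red).
Split on sun. With sun = true, the clauses containing sun are satisfied and !sun drops from the rest; 4 of the 2^3 = 8 assignments to the other variables satisfy what remains.
With sun = false, by the same count on the reduced clause set, 1 assignment works.
(One model: lime=F, cool=F, sun=T, red=F.)
Total: 4 + 1 = 5.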